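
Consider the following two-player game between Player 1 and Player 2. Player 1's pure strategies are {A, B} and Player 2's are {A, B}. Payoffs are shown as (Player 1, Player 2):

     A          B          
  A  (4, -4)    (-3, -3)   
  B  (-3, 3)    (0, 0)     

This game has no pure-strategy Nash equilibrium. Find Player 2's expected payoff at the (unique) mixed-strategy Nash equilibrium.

Player 1's mix must leave Player 2 indifferent between A and B.
  Player 2's payoff from A: p·(-4) + (1−p)·3 = -7p + 3
  Player 2's payoff from B: p·(-3) + (1−p)·0 = -3p
  -7p + 3 = -3p  ⇒  -4p = -3  ⇒  p = 3/4.
At equilibrium Player 2 is indifferent across columns, so Player 2's payoff equals the payoff from A: (3/4)·(-4) + (1/4)·3 = -9/4.

-9/4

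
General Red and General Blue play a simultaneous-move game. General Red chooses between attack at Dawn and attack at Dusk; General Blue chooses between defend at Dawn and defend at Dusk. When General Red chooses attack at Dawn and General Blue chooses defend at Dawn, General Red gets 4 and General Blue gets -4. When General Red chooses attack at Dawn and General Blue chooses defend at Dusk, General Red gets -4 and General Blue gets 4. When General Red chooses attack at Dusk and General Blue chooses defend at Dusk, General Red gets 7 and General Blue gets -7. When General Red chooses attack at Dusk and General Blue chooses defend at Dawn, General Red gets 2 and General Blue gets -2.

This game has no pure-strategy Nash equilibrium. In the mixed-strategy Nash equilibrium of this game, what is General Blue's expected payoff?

-36/13

General Red's mix must leave General Blue indifferent between defend at Dawn and defend at Dusk.
  General Blue's expected payoff from defend at Dawn: p·(-4) + (1−p)·(-2) = -2p - 2
  General Blue's expected payoff from defend at Dusk: p·4 + (1−p)·(-7) = 11p - 7
  -2p - 2 = 11p - 7  ⇒  -13p = -5  ⇒  p = 5/13.
At equilibrium General Blue is indifferent across columns, so General Blue's payoff equals the payoff from defend at Dawn: (5/13)·(-4) + (8/13)·(-2) = -36/13.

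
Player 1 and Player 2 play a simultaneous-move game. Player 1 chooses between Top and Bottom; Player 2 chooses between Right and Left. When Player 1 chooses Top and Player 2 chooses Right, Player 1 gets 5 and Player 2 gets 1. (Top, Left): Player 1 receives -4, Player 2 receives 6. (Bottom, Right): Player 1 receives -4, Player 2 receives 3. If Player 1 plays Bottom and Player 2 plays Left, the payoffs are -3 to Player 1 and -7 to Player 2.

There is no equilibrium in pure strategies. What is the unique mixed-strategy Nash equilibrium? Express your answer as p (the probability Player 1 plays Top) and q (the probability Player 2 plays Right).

In a mixed equilibrium Player 2 is indifferent between Right and Left; this condition fixes p.
  Player 2's payoff to Right: p·1 + (1−p)·3 = -2p + 3
  Player 2's payoff to Left: p·6 + (1−p)·(-7) = 13p - 7
  -2p + 3 = 13p - 7  ⇒  -15p = -10  ⇒  p = 2/3.
Player 1's indifference between Top and Bottom determines Player 2's mixing probability q:
  Player 1's payoff to Top: q·5 + (1−q)·(-4) = 9q - 4
  Player 1's payoff to Bottom: q·(-4) + (1−q)·(-3) = -q - 3
  9q - 4 = -q - 3  ⇒  10q = 1  ⇒  q = 1/10.

p = 2/3, q = 1/10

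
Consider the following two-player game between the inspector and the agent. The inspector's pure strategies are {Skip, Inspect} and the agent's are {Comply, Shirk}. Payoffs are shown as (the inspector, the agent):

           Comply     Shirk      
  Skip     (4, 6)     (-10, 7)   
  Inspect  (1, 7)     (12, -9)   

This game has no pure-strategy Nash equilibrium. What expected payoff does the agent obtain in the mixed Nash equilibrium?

The agent's indifference between Comply and Shirk determines the inspector's mixing probability p:
  the agent's payoff from Comply: p·6 + (1−p)·7 = -p + 7
  the agent's payoff from Shirk: p·7 + (1−p)·(-9) = 16p - 9
  -p + 7 = 16p - 9  ⇒  -17p = -16  ⇒  p = 16/17.
At equilibrium the agent is indifferent across columns, so the agent's payoff equals the payoff from Comply: (16/17)·6 + (1/17)·7 = 103/17.

103/17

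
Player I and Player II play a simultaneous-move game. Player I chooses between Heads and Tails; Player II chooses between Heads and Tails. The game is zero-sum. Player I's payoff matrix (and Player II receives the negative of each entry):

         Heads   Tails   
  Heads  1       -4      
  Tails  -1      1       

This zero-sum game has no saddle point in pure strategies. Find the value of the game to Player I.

In a mixed equilibrium Player I is indifferent between Heads and Tails; this condition fixes q.
  Player I's expected payoff from Heads: q·1 + (1−q)·(-4) = 5q - 4
  Player I's expected payoff from Tails: q·(-1) + (1−q)·1 = -2q + 1
  5q - 4 = -2q + 1  ⇒  7q = 5  ⇒  q = 5/7.
The value is Player I's expected payoff against this mix (using Heads): (5/7)·1 + (2/7)·(-4) = -3/7.

v = -3/7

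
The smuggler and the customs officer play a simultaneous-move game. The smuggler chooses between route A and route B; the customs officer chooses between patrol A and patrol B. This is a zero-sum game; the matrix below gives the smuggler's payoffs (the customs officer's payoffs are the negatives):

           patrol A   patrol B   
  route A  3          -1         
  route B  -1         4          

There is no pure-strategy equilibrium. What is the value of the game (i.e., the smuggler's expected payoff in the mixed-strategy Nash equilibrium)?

v = 11/9

For the smuggler to be willing to mix, the smuggler must be indifferent between route A and route B, which pins down the customs officer's mix.
  the smuggler's payoff from route A: q·3 + (1−q)·(-1) = 4q - 1
  the smuggler's payoff from route B: q·(-1) + (1−q)·4 = -5q + 4
  4q - 1 = -5q + 4  ⇒  9q = 5  ⇒  q = 5/9.
The value is the smuggler's expected payoff against this mix (using route A): (5/9)·3 + (4/9)·(-1) = 11/9.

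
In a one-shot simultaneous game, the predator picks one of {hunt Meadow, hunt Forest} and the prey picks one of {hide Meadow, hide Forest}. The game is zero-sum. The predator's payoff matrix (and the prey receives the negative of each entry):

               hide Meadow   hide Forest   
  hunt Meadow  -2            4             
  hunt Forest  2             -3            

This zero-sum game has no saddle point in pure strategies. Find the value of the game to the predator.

v = 2/11

Set the predator's expected payoff from hunt Meadow equal to that from hunt Forest:
  the predator's payoff to hunt Meadow: q·(-2) + (1−q)·4 = -6q + 4
  the predator's payoff to hunt Forest: q·2 + (1−q)·(-3) = 5q - 3
  -6q + 4 = 5q - 3  ⇒  -11q = -7  ⇒  q = 7/11.
The value is the predator's expected payoff against this mix (using hunt Meadow): (7/11)·(-2) + (4/11)·4 = 2/11.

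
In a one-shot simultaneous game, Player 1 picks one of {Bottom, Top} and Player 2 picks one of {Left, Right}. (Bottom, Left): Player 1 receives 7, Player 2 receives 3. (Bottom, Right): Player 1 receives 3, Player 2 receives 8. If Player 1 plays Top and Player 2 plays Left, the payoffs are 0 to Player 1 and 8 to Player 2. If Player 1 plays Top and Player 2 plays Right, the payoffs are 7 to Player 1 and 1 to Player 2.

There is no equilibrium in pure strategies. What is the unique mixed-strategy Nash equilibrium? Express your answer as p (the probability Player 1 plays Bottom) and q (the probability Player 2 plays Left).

In a mixed equilibrium Player 2 is indifferent between Left and Right; this condition fixes p.
  Player 2's expected payoff from Left: p·3 + (1−p)·8 = -5p + 8
  Player 2's expected payoff from Right: p·8 + (1−p)·1 = 7p + 1
  -5p + 8 = 7p + 1  ⇒  -12p = -7  ⇒  p = 7/12.
Player 2's mix must leave Player 1 indifferent between Bottom and Top.
  Player 1's payoff from Bottom: q·7 + (1−q)·3 = 4q + 3
  Player 1's payoff from Top: q·0 + (1−q)·7 = -7q + 7
  4q + 3 = -7q + 7  ⇒  11q = 4  ⇒  q = 4/11.

p = 7/12, q = 4/11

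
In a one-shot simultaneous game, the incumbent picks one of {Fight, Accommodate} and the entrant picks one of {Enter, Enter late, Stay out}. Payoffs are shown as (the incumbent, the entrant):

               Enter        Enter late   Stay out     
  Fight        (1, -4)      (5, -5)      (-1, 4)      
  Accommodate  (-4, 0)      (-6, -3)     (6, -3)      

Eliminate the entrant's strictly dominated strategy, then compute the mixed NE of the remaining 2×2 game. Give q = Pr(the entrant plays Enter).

The entrant's strategy Enter late is strictly dominated by Enter: -4 > -5 and 0 > -3. Eliminate Enter late.
In a mixed equilibrium the incumbent is indifferent between Fight and Accommodate; this condition fixes q.
  the incumbent's payoff from Fight: q·1 + (1−q)·(-1) = 2q - 1
  the incumbent's payoff from Accommodate: q·(-4) + (1−q)·6 = -10q + 6
  2q - 1 = -10q + 6  ⇒  12q = 7  ⇒  q = 7/12.

q = 7/12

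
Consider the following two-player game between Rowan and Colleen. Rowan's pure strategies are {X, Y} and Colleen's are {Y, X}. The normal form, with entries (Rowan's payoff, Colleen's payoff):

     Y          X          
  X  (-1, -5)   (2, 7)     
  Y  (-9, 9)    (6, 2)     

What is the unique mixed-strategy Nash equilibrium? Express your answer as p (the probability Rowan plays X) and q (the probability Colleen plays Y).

Set Colleen's expected payoff from Y equal to that from X:
  Colleen's payoff from Y: p·(-5) + (1−p)·9 = -14p + 9
  Colleen's payoff from X: p·7 + (1−p)·2 = 5p + 2
  -14p + 9 = 5p + 2  ⇒  -19p = -7  ⇒  p = 7/19.
Rowan's indifference between X and Y determines Colleen's mixing probability q:
  Rowan's payoff from X: q·(-1) + (1−q)·2 = -3q + 2
  Rowan's payoff from Y: q·(-9) + (1−q)·6 = -15q + 6
  -3q + 2 = -15q + 6  ⇒  12q = 4  ⇒  q = 1/3.

p = 7/19, q = 1/3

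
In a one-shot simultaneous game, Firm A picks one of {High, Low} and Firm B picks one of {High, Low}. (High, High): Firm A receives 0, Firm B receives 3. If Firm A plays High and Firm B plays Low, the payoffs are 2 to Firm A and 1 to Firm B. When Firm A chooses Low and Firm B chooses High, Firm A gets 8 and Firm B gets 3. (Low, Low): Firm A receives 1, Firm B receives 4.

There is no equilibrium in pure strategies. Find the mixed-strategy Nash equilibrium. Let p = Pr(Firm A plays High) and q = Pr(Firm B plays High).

Set Firm B's expected payoff from High equal to that from Low:
  Firm B's expected payoff from High: p·3 + (1−p)·3 = 3
  Firm B's expected payoff from Low: p·1 + (1−p)·4 = -3p + 4
  3 = -3p + 4  ⇒  3p = 1  ⇒  p = 1/3.
Set Firm A's expected payoff from High equal to that from Low:
  Firm A's payoff to High: q·0 + (1−q)·2 = -2q + 2
  Firm A's payoff to Low: q·8 + (1−q)·1 = 7q + 1
  -2q + 2 = 7q + 1  ⇒  -9q = -1  ⇒  q = 1/9.

p = 1/3, q = 1/9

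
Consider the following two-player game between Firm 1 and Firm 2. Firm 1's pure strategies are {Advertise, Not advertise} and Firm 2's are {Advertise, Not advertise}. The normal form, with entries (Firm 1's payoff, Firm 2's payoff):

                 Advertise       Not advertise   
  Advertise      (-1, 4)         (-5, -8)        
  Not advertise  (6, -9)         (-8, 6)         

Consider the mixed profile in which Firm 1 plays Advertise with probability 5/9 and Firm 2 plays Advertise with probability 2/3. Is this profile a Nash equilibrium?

Given Firm 2's mix q = 2/3, Firm 1's payoff from Advertise is -7/3 but from Not advertise is 4/3. Firm 1 strictly prefers Not advertise, so Firm 1 would not mix.
So the proposed profile is not a Nash equilibrium.

No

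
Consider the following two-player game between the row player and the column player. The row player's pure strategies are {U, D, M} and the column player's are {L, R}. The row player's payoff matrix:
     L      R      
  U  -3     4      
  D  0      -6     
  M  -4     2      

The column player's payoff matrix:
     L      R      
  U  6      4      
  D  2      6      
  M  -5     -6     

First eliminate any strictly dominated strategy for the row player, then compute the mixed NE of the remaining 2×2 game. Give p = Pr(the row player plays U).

p = 2/3

The row player's strategy M is strictly dominated by U: -3 > -4 and 4 > 2. Eliminate M.
In a mixed equilibrium the column player is indifferent between L and R; this condition fixes p.
  the column player's payoff from L: p·6 + (1−p)·2 = 4p + 2
  the column player's payoff from R: p·4 + (1−p)·6 = -2p + 6
  4p + 2 = -2p + 6  ⇒  6p = 4  ⇒  p = 2/3.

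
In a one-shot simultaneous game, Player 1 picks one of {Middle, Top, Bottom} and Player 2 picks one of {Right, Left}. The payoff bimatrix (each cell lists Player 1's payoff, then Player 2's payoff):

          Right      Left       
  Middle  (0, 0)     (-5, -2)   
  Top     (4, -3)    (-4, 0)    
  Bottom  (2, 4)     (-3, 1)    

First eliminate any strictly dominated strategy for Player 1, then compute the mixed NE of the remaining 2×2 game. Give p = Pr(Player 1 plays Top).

p = 1/2

Player 1's strategy Middle is strictly dominated by Bottom: 2 > 0 and -3 > -5. Eliminate Middle.
For Player 2 to be willing to mix, Player 2 must be indifferent between Right and Left, which pins down Player 1's mix.
  Player 2's expected payoff from Right: p·(-3) + (1−p)·4 = -7p + 4
  Player 2's expected payoff from Left: p·0 + (1−p)·1 = -p + 1
  -7p + 4 = -p + 1  ⇒  -6p = -3  ⇒  p = 1/2.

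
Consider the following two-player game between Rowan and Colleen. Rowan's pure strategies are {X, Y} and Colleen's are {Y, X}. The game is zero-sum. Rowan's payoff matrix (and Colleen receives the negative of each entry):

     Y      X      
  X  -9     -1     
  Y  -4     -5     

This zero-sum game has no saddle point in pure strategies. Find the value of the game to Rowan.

For Rowan to be willing to mix, Rowan must be indifferent between X and Y, which pins down Colleen's mix.
  Rowan's payoff to X: q·(-9) + (1−q)·(-1) = -8q - 1
  Rowan's payoff to Y: q·(-4) + (1−q)·(-5) = q - 5
  -8q - 1 = q - 5  ⇒  -9q = -4  ⇒  q = 4/9.
The value is Rowan's expected payoff against this mix (using X): (4/9)·(-9) + (5/9)·(-1) = -41/9.

v = -41/9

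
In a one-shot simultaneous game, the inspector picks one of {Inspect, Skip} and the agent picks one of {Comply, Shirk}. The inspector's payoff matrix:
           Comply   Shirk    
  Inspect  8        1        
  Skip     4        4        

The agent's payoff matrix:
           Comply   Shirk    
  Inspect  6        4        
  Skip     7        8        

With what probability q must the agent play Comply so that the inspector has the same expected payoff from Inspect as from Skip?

The agent's mix must leave the inspector indifferent between Inspect and Skip.
  the inspector's payoff from Inspect: q·8 + (1−q)·1 = 7q + 1
  the inspector's payoff from Skip: q·4 + (1−q)·4 = 4
  7q + 1 = 4  ⇒  7q = 3  ⇒  q = 3/7.

q = 3/7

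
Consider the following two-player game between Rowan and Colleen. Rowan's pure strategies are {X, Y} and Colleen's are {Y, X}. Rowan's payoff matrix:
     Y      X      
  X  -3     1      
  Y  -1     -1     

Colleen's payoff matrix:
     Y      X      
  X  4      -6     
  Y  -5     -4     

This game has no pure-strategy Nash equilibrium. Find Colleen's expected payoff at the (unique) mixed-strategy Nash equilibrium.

-46/11

Colleen's indifference between Y and X determines Rowan's mixing probability p:
  Colleen's payoff from Y: p·4 + (1−p)·(-5) = 9p - 5
  Colleen's payoff from X: p·(-6) + (1−p)·(-4) = -2p - 4
  9p - 5 = -2p - 4  ⇒  11p = 1  ⇒  p = 1/11.
At equilibrium Colleen is indifferent across columns, so Colleen's payoff equals the payoff from Y: (1/11)·4 + (10/11)·(-5) = -46/11.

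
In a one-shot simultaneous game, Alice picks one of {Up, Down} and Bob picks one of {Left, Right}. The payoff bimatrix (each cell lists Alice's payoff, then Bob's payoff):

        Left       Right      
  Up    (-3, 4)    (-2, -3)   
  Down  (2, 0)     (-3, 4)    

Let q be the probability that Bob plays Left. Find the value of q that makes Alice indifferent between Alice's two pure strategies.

Alice's indifference between Up and Down determines Bob's mixing probability q:
  Alice's payoff from Up: q·(-3) + (1−q)·(-2) = -q - 2
  Alice's payoff from Down: q·2 + (1−q)·(-3) = 5q - 3
  -q - 2 = 5q - 3  ⇒  -6q = -1  ⇒  q = 1/6.

q = 1/6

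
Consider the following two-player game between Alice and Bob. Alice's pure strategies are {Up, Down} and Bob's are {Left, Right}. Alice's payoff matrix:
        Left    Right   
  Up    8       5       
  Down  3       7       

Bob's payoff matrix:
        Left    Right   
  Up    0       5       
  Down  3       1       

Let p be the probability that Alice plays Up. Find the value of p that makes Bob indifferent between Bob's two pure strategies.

Alice's mix must leave Bob indifferent between Left and Right.
  Bob's expected payoff from Left: p·0 + (1−p)·3 = -3p + 3
  Bob's expected payoff from Right: p·5 + (1−p)·1 = 4p + 1
  -3p + 3 = 4p + 1  ⇒  -7p = -2  ⇒  p = 2/7.

p = 2/7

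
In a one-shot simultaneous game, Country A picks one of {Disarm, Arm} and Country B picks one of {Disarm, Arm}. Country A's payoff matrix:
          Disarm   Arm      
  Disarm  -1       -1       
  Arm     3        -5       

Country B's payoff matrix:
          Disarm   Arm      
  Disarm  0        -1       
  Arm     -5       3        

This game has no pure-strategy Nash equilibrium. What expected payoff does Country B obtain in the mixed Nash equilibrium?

In a mixed equilibrium Country B is indifferent between Disarm and Arm; this condition fixes p.
  Country B's payoff to Disarm: p·0 + (1−p)·(-5) = 5p - 5
  Country B's payoff to Arm: p·(-1) + (1−p)·3 = -4p + 3
  5p - 5 = -4p + 3  ⇒  9p = 8  ⇒  p = 8/9.
At equilibrium Country B is indifferent across columns, so Country B's payoff equals the payoff from Disarm: (8/9)·0 + (1/9)·(-5) = -5/9.

-5/9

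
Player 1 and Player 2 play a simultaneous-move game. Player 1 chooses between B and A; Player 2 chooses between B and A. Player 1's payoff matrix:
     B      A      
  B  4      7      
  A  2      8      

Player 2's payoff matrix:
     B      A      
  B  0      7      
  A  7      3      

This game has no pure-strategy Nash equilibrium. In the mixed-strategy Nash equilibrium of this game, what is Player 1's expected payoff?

6

Player 2's mix must leave Player 1 indifferent between B and A.
  Player 1's payoff from B: q·4 + (1−q)·7 = -3q + 7
  Player 1's payoff from A: q·2 + (1−q)·8 = -6q + 8
  -3q + 7 = -6q + 8  ⇒  3q = 1  ⇒  q = 1/3.
At equilibrium Player 1 is indifferent across rows, so Player 1's payoff equals the payoff from B: (1/3)·4 + (2/3)·7 = 6.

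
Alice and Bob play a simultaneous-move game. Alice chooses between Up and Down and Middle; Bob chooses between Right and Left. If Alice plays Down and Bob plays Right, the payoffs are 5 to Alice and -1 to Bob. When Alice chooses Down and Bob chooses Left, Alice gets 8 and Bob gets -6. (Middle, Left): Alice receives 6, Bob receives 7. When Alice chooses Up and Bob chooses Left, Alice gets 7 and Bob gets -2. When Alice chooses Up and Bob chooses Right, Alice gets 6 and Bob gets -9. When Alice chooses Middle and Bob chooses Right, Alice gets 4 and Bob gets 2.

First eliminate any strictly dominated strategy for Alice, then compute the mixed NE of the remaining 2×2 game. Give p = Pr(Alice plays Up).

p = 5/12

Alice's strategy Middle is strictly dominated by Up: 6 > 4 and 7 > 6. Eliminate Middle.
In a mixed equilibrium Bob is indifferent between Right and Left; this condition fixes p.
  Bob's payoff to Right: p·(-9) + (1−p)·(-1) = -8p - 1
  Bob's payoff to Left: p·(-2) + (1−p)·(-6) = 4p - 6
  -8p - 1 = 4p - 6  ⇒  -12p = -5  ⇒  p = 5/12.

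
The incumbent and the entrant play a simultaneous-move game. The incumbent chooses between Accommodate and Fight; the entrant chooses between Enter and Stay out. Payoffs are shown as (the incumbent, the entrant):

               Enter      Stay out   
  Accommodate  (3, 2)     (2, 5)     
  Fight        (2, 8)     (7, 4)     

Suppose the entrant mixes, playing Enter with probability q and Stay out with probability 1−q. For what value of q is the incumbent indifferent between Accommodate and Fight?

Set the incumbent's expected payoff from Accommodate equal to that from Fight:
  the incumbent's payoff from Accommodate: q·3 + (1−q)·2 = q + 2
  the incumbent's payoff from Fight: q·2 + (1−q)·7 = -5q + 7
  q + 2 = -5q + 7  ⇒  6q = 5  ⇒  q = 5/6.

q = 5/6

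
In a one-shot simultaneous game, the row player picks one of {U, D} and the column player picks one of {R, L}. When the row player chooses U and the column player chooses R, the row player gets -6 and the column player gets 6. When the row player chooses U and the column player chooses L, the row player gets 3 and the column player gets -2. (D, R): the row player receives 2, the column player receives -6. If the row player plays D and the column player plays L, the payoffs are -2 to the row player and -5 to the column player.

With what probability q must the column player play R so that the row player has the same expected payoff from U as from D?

q = 5/13

For the row player to be willing to mix, the row player must be indifferent between U and D, which pins down the column player's mix.
  the row player's payoff to U: q·(-6) + (1−q)·3 = -9q + 3
  the row player's payoff to D: q·2 + (1−q)·(-2) = 4q - 2
  -9q + 3 = 4q - 2  ⇒  -13q = -5  ⇒  q = 5/13.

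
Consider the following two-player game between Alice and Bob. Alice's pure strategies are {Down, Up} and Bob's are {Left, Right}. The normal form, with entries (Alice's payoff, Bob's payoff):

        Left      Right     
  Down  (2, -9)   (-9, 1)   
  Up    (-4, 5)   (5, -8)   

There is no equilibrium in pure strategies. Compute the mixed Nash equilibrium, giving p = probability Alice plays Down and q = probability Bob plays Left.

p = 13/23, q = 7/10

Alice's mix must leave Bob indifferent between Left and Right.
  Bob's payoff from Left: p·(-9) + (1−p)·5 = -14p + 5
  Bob's payoff from Right: p·1 + (1−p)·(-8) = 9p - 8
  -14p + 5 = 9p - 8  ⇒  -23p = -13  ⇒  p = 13/23.
Set Alice's expected payoff from Down equal to that from Up:
  Alice's payoff to Down: q·2 + (1−q)·(-9) = 11q - 9
  Alice's payoff to Up: q·(-4) + (1−q)·5 = -9q + 5
  11q - 9 = -9q + 5  ⇒  20q = 14  ⇒  q = 7/10.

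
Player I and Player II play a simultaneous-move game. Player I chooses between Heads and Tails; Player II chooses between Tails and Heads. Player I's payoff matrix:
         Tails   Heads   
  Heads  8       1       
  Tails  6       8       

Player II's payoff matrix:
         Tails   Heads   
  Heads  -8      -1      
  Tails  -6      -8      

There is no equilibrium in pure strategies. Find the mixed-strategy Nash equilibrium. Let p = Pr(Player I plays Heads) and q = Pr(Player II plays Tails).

p = 2/9, q = 7/9

Set Player II's expected payoff from Tails equal to that from Heads:
  Player II's payoff to Tails: p·(-8) + (1−p)·(-6) = -2p - 6
  Player II's payoff to Heads: p·(-1) + (1−p)·(-8) = 7p - 8
  -2p - 6 = 7p - 8  ⇒  -9p = -2  ⇒  p = 2/9.
For Player I to be willing to mix, Player I must be indifferent between Heads and Tails, which pins down Player II's mix.
  Player I's payoff from Heads: q·8 + (1−q)·1 = 7q + 1
  Player I's payoff from Tails: q·6 + (1−q)·8 = -2q + 8
  7q + 1 = -2q + 8  ⇒  9q = 7  ⇒  q = 7/9.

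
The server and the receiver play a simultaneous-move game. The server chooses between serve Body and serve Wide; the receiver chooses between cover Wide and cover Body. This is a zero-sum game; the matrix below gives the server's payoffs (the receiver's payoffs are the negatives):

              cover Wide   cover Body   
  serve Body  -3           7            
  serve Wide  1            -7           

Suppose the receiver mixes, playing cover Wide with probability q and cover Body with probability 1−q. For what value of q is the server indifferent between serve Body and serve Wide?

In a mixed equilibrium the server is indifferent between serve Body and serve Wide; this condition fixes q.
  the server's payoff to serve Body: q·(-3) + (1−q)·7 = -10q + 7
  the server's payoff to serve Wide: q·1 + (1−q)·(-7) = 8q - 7
  -10q + 7 = 8q - 7  ⇒  -18q = -14  ⇒  q = 7/9.

q = 7/9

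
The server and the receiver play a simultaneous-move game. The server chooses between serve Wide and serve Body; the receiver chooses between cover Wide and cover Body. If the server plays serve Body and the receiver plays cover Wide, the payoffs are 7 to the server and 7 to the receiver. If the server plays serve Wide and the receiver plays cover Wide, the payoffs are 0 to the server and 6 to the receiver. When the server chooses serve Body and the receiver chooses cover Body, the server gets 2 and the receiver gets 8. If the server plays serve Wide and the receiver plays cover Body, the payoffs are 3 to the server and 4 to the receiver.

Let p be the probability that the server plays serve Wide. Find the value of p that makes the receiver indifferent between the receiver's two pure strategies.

In a mixed equilibrium the receiver is indifferent between cover Wide and cover Body; this condition fixes p.
  the receiver's payoff from cover Wide: p·6 + (1−p)·7 = -p + 7
  the receiver's payoff from cover Body: p·4 + (1−p)·8 = -4p + 8
  -p + 7 = -4p + 8  ⇒  3p = 1  ⇒  p = 1/3.

p = 1/3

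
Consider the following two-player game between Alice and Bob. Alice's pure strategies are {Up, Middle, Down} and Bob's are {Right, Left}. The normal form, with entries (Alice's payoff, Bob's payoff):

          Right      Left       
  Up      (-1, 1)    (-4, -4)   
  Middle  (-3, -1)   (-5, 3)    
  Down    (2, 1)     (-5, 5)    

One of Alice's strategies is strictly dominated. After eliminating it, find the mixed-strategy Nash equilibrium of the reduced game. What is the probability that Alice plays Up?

p = 4/9

Alice's strategy Middle is strictly dominated by Up: -1 > -3 and -4 > -5. Eliminate Middle.
For Bob to be willing to mix, Bob must be indifferent between Right and Left, which pins down Alice's mix.
  Bob's expected payoff from Right: p·1 + (1−p)·1 = 1
  Bob's expected payoff from Left: p·(-4) + (1−p)·5 = -9p + 5
  1 = -9p + 5  ⇒  9p = 4  ⇒  p = 4/9.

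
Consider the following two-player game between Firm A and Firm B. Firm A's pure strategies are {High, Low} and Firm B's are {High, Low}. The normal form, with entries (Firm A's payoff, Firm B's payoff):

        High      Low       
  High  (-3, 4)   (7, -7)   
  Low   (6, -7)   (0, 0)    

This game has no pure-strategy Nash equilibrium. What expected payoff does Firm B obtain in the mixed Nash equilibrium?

Set Firm B's expected payoff from High equal to that from Low:
  Firm B's payoff to High: p·4 + (1−p)·(-7) = 11p - 7
  Firm B's payoff to Low: p·(-7) + (1−p)·0 = -7p
  11p - 7 = -7p  ⇒  18p = 7  ⇒  p = 7/18.
At equilibrium Firm B is indifferent across columns, so Firm B's payoff equals the payoff from High: (7/18)·4 + (11/18)·(-7) = -49/18.

-49/18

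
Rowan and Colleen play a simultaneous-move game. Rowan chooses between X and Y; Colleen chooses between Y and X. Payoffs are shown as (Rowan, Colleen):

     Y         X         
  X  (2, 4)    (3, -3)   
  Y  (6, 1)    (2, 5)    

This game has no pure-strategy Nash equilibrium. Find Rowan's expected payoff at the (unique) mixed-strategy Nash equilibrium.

14/5

In a mixed equilibrium Rowan is indifferent between X and Y; this condition fixes q.
  Rowan's payoff to X: q·2 + (1−q)·3 = -q + 3
  Rowan's payoff to Y: q·6 + (1−q)·2 = 4q + 2
  -q + 3 = 4q + 2  ⇒  -5q = -1  ⇒  q = 1/5.
At equilibrium Rowan is indifferent across rows, so Rowan's payoff equals the payoff from X: (1/5)·2 + (4/5)·3 = 14/5.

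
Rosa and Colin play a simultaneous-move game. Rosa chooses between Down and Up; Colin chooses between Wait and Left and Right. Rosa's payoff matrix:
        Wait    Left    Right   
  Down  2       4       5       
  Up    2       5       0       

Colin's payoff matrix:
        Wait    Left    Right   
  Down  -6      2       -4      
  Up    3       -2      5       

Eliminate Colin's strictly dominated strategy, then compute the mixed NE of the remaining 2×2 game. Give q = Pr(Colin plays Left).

Colin's strategy Wait is strictly dominated by Right: -4 > -6 and 5 > 3. Eliminate Wait.
Rosa's indifference between Down and Up determines Colin's mixing probability q:
  Rosa's payoff from Down: q·4 + (1−q)·5 = -q + 5
  Rosa's payoff from Up: q·5 + (1−q)·0 = 5q
  -q + 5 = 5q  ⇒  -6q = -5  ⇒  q = 5/6.

q = 5/6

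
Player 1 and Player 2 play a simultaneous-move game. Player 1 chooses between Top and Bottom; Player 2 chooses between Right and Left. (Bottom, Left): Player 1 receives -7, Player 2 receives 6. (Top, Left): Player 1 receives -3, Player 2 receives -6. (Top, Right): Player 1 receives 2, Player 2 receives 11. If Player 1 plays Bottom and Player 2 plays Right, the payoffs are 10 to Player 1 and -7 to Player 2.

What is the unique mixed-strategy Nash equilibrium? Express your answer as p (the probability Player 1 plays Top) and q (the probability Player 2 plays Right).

Set Player 2's expected payoff from Right equal to that from Left:
  Player 2's payoff to Right: p·11 + (1−p)·(-7) = 18p - 7
  Player 2's payoff to Left: p·(-6) + (1−p)·6 = -12p + 6
  18p - 7 = -12p + 6  ⇒  30p = 13  ⇒  p = 13/30.
For Player 1 to be willing to mix, Player 1 must be indifferent between Top and Bottom, which pins down Player 2's mix.
  Player 1's payoff to Top: q·2 + (1−q)·(-3) = 5q - 3
  Player 1's payoff to Bottom: q·10 + (1−q)·(-7) = 17q - 7
  5q - 3 = 17q - 7  ⇒  -12q = -4  ⇒  q = 1/3.

p = 13/30, q = 1/3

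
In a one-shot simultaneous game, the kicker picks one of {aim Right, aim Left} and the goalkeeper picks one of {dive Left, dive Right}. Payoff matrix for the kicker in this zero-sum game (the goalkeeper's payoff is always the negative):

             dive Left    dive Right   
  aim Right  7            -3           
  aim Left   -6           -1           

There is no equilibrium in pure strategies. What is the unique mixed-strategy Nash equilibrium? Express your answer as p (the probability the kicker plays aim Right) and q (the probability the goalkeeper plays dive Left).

The goalkeeper's indifference between dive Left and dive Right determines the kicker's mixing probability p:
  the goalkeeper's payoff to dive Left: p·(-7) + (1−p)·6 = -13p + 6
  the goalkeeper's payoff to dive Right: p·3 + (1−p)·1 = 2p + 1
  -13p + 6 = 2p + 1  ⇒  -15p = -5  ⇒  p = 1/3.
Set the kicker's expected payoff from aim Right equal to that from aim Left:
  the kicker's expected payoff from aim Right: q·7 + (1−q)·(-3) = 10q - 3
  the kicker's expected payoff from aim Left: q·(-6) + (1−q)·(-1) = -5q - 1
  10q - 3 = -5q - 1  ⇒  15q = 2  ⇒  q = 2/15.

p = 1/3, q = 2/15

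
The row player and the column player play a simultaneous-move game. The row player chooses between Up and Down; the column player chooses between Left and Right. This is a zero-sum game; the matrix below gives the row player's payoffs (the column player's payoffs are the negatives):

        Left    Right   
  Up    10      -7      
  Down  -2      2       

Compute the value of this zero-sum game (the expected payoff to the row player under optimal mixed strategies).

v = 2/7

For the row player to be willing to mix, the row player must be indifferent between Up and Down, which pins down the column player's mix.
  the row player's payoff from Up: q·10 + (1−q)·(-7) = 17q - 7
  the row player's payoff from Down: q·(-2) + (1−q)·2 = -4q + 2
  17q - 7 = -4q + 2  ⇒  21q = 9  ⇒  q = 3/7.
The value is the row player's expected payoff against this mix (using Up): (3/7)·10 + (4/7)·(-7) = 2/7.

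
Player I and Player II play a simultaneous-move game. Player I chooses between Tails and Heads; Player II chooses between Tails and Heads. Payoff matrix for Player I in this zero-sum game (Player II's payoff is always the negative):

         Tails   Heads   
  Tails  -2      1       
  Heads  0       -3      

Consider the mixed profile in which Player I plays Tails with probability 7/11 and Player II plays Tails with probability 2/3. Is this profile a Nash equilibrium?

Given Player I's mix p = 7/11, Player II's payoff from Tails is 14/11 but from Heads is 5/11. Player II strictly prefers Tails, so Player II would not mix.
So the proposed profile is not a Nash equilibrium.

No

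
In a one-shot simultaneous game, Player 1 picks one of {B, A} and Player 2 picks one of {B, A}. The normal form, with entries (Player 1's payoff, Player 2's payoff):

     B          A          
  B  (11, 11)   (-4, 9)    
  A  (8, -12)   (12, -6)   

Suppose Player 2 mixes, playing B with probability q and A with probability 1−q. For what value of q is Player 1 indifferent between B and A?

q = 16/19

Player 2's mix must leave Player 1 indifferent between B and A.
  Player 1's payoff from B: q·11 + (1−q)·(-4) = 15q - 4
  Player 1's payoff from A: q·8 + (1−q)·12 = -4q + 12
  15q - 4 = -4q + 12  ⇒  19q = 16  ⇒  q = 16/19.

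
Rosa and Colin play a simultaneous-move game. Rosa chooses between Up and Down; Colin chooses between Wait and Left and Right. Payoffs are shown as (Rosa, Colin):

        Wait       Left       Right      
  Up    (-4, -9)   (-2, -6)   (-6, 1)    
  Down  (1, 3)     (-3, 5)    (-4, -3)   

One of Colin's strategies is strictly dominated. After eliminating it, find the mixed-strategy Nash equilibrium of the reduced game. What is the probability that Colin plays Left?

q = 2/3

Colin's strategy Wait is strictly dominated by Left: -6 > -9 and 5 > 3. Eliminate Wait.
For Rosa to be willing to mix, Rosa must be indifferent between Up and Down, which pins down Colin's mix.
  Rosa's expected payoff from Up: q·(-2) + (1−q)·(-6) = 4q - 6
  Rosa's expected payoff from Down: q·(-3) + (1−q)·(-4) = q - 4
  4q - 6 = q - 4  ⇒  3q = 2  ⇒  q = 2/3.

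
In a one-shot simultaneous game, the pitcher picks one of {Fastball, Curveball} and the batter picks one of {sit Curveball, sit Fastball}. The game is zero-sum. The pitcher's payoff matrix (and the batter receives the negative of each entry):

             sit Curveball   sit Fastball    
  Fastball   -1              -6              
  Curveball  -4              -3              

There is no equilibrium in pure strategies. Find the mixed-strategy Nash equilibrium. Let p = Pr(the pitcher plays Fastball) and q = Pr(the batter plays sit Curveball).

In a mixed equilibrium the batter is indifferent between sit Curveball and sit Fastball; this condition fixes p.
  the batter's payoff to sit Curveball: p·1 + (1−p)·4 = -3p + 4
  the batter's payoff to sit Fastball: p·6 + (1−p)·3 = 3p + 3
  -3p + 4 = 3p + 3  ⇒  -6p = -1  ⇒  p = 1/6.
The batter's mix must leave the pitcher indifferent between Fastball and Curveball.
  the pitcher's payoff from Fastball: q·(-1) + (1−q)·(-6) = 5q - 6
  the pitcher's payoff from Curveball: q·(-4) + (1−q)·(-3) = -q - 3
  5q - 6 = -q - 3  ⇒  6q = 3  ⇒  q = 1/2.

p = 1/6, q = 1/2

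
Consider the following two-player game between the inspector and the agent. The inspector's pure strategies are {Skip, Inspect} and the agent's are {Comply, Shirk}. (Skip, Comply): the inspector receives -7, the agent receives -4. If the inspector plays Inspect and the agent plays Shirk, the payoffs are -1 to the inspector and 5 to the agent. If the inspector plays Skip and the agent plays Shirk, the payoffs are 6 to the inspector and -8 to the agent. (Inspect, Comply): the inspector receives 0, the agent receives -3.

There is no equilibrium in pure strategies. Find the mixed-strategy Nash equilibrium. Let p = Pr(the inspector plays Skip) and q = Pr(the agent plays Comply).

Set the agent's expected payoff from Comply equal to that from Shirk:
  the agent's payoff from Comply: p·(-4) + (1−p)·(-3) = -p - 3
  the agent's payoff from Shirk: p·(-8) + (1−p)·5 = -13p + 5
  -p - 3 = -13p + 5  ⇒  12p = 8  ⇒  p = 2/3.
In a mixed equilibrium the inspector is indifferent between Skip and Inspect; this condition fixes q.
  the inspector's payoff to Skip: q·(-7) + (1−q)·6 = -13q + 6
  the inspector's payoff to Inspect: q·0 + (1−q)·(-1) = q - 1
  -13q + 6 = q - 1  ⇒  -14q = -7  ⇒  q = 1/2.

p = 2/3, q = 1/2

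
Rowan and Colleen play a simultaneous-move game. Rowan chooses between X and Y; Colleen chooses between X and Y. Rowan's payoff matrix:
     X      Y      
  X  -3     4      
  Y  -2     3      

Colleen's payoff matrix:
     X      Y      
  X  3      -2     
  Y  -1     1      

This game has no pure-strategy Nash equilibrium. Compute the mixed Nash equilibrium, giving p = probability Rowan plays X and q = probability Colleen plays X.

Colleen's indifference between X and Y determines Rowan's mixing probability p:
  Colleen's payoff from X: p·3 + (1−p)·(-1) = 4p - 1
  Colleen's payoff from Y: p·(-2) + (1−p)·1 = -3p + 1
  4p - 1 = -3p + 1  ⇒  7p = 2  ⇒  p = 2/7.
Rowan's indifference between X and Y determines Colleen's mixing probability q:
  Rowan's payoff from X: q·(-3) + (1−q)·4 = -7q + 4
  Rowan's payoff from Y: q·(-2) + (1−q)·3 = -5q + 3
  -7q + 4 = -5q + 3  ⇒  -2q = -1  ⇒  q = 1/2.

p = 2/7, q = 1/2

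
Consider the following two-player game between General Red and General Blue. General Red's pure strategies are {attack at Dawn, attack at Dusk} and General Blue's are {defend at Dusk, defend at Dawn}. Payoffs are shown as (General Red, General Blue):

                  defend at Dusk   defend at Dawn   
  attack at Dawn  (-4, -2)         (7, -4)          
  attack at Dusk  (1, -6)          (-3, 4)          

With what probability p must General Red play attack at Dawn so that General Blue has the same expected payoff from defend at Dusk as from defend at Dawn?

General Red's mix must leave General Blue indifferent between defend at Dusk and defend at Dawn.
  General Blue's payoff from defend at Dusk: p·(-2) + (1−p)·(-6) = 4p - 6
  General Blue's payoff from defend at Dawn: p·(-4) + (1−p)·4 = -8p + 4
  4p - 6 = -8p + 4  ⇒  12p = 10  ⇒  p = 5/6.

p = 5/6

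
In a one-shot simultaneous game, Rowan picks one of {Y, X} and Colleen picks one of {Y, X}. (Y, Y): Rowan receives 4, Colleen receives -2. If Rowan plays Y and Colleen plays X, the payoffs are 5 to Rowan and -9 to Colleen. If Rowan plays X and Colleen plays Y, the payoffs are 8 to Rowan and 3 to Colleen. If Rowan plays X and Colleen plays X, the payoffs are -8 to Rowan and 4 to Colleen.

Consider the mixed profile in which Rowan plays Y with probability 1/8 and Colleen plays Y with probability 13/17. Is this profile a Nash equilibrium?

Yes

Check Colleen's indifference given Rowan's mix p = 1/8:
  payoff from Y = 19/8; payoff from X = 19/8 — equal.
Check Rowan's indifference given Colleen's mix q = 13/17:
  payoff from Y = 72/17; payoff from X = 72/17 — equal.
Both players are indifferent, so neither can profitably deviate.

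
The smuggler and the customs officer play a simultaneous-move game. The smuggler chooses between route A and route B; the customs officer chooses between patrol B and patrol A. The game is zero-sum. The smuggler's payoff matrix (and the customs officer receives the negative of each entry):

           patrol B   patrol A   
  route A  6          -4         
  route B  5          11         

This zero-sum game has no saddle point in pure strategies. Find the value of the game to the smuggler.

Set the smuggler's expected payoff from route A equal to that from route B:
  the smuggler's expected payoff from route A: q·6 + (1−q)·(-4) = 10q - 4
  the smuggler's expected payoff from route B: q·5 + (1−q)·11 = -6q + 11
  10q - 4 = -6q + 11  ⇒  16q = 15  ⇒  q = 15/16.
The value is the smuggler's expected payoff against this mix (using route A): (15/16)·6 + (1/16)·(-4) = 43/8.

v = 43/8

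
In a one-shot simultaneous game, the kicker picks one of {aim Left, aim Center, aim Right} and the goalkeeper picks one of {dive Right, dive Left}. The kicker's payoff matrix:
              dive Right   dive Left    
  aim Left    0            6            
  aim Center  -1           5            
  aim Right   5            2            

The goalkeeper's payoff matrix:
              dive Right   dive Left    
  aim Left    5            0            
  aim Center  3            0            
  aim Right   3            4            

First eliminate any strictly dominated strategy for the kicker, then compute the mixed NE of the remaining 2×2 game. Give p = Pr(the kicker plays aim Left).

The kicker's strategy aim Center is strictly dominated by aim Left: 0 > -1 and 6 > 5. Eliminate aim Center.
The kicker's mix must leave the goalkeeper indifferent between dive Right and dive Left.
  the goalkeeper's expected payoff from dive Right: p·5 + (1−p)·3 = 2p + 3
  the goalkeeper's expected payoff from dive Left: p·0 + (1−p)·4 = -4p + 4
  2p + 3 = -4p + 4  ⇒  6p = 1  ⇒  p = 1/6.

p = 1/6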